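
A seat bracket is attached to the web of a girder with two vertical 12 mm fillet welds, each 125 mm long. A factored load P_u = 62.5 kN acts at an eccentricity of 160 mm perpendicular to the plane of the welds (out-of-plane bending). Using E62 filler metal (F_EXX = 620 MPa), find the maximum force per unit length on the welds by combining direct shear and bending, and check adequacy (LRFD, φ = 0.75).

f_max ≈ 1940 N/mm; adequate

L_w = 2 × 125 = 250 mm; section modulus (unit throat) S = 2 × L²/6 = 5208 mm².
Direct shear f_v = P/L_w = 62.5×10³/250 = 250 N/mm.
Moment M = P × e = 62.5×10³ × 160 = 10000000 N·mm; bending f_b = M/S = 1920 N/mm.
f_max = √(f_v² + f_b²) = √(250² + 1920²) = 1936 N/mm.
φr_n = 0.75 × 0.6 × 620 × (0.707 × 12) = 2367 N/mm → adequate.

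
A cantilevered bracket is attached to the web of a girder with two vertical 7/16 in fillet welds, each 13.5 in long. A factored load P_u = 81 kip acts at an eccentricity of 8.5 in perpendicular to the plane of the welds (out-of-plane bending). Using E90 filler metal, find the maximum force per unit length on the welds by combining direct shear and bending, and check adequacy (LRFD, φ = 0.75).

f_max ≈ 11.7 kip/in; adequate

E90XX → F_EXX = 90 ksi.
L_w = 2 × 13.5 = 27 in; section modulus (unit throat) S = 2 × L²/6 = 60.75 in².
Direct shear f_v = P/L_w = 81/27 = 3 kip/in.
Moment M = P × e = 81 × 8.5 = 688.5 kip·in; bending f_b = M/S = 11.33 kip/in.
f_max = √(f_v² + f_b²) = √(3² + 11.33²) = 11.72 kip/in.
φr_n = 0.75 × 0.6 × 90 × (0.707 × 0.4375) = 12.53 kip/in → adequate.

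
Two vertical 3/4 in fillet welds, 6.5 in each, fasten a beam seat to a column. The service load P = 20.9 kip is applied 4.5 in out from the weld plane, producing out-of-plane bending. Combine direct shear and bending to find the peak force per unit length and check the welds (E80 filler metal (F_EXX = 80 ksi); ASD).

L_w = 2 × 6.5 = 13 in; section modulus (unit throat) S = 2 × L²/6 = 14.08 in².
Direct shear f_v = P/L_w = 20.9/13 = 1.608 kip/in.
Moment M = P × e = 20.9 × 4.5 = 94.05 kip·in; bending f_b = M/S = 6.678 kip/in.
f_max = √(f_v² + f_b²) = √(1.608² + 6.678²) = 6.869 kip/in.
r_n/Ω = (1/2.0) × 0.6 × 80 × (0.707 × 0.75) = 12.73 kip/in → adequate.

f_max ≈ 6.87 kip/in; adequate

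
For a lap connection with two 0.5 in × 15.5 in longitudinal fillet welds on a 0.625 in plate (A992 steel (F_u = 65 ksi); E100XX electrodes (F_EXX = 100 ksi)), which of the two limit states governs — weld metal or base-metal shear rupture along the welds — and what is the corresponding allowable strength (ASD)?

t_e = 0.707 × 0.5 = 0.3535 in; L = 31 in.
Weld metal: R_n/Ω = (1/2.0) × 0.6 × 100 × 0.3535 × 31 = 328.8 kips.
Base metal (shear rupture): R_n/Ω = (1/2.0) × 0.6 × 65 × 0.625 × 31 = 377.8 kips.
Governing: weld metal.

R_n/Ω ≈ 329 kips (weld metal governs)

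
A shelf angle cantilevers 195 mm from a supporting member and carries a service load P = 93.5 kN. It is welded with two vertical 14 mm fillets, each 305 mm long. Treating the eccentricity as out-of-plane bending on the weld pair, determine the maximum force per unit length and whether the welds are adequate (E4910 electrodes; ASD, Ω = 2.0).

f_max ≈ 608 N/mm; adequate

E49XX → F_EXX = 490 MPa.
L_w = 2 × 305 = 610 mm; section modulus (unit throat) S = 2 × L²/6 = 31010 mm².
Direct shear f_v = P/L_w = 93.5×10³/610 = 153.3 N/mm.
Moment M = P × e = 93.5×10³ × 195 = 18232000 N·mm; bending f_b = M/S = 588 N/mm.
f_max = √(f_v² + f_b²) = √(153.3² + 588²) = 607.6 N/mm.
r_n/Ω = (1/2.0) × 0.6 × 490 × (0.707 × 14) = 1455 N/mm → adequate.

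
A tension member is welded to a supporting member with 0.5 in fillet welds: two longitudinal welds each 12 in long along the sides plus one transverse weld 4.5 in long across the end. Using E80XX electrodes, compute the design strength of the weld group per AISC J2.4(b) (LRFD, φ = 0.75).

E80XX → F_EXX = 80 ksi.
t_e = 0.707 × 0.5 = 0.3535 in.
R_nwl = 0.6 × 80 × 0.3535 × 24 = 407.2 kip (longitudinal, 2 welds).
R_nwt = 0.6 × 80 × 0.3535 × 4.5 = 76.36 kip (transverse, base value).
(i) R_nwl + R_nwt = 483.6 kip; (ii) 0.85 R_nwl + 1.5 R_nwt = 460.7 kip.
R_n = max = 483.6 kip [governs: (i)]; φR_n = 362.7 kip.

φR_n ≈ 363 kip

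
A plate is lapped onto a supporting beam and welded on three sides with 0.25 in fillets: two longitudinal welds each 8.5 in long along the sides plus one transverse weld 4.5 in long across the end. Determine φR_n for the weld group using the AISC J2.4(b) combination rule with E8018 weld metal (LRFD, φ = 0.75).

φR_n ≈ 137 kip

E80XX → F_EXX = 80 ksi.
t_e = 0.707 × 0.25 = 0.1767 in.
R_nwl = 0.6 × 80 × 0.1767 × 17 = 144.2 kip (longitudinal, 2 welds).
R_nwt = 0.6 × 80 × 0.1767 × 4.5 = 38.18 kip (transverse, base value).
(i) R_nwl + R_nwt = 182.4 kip; (ii) 0.85 R_nwl + 1.5 R_nwt = 179.9 kip.
R_n = max = 182.4 kip [governs: (i)]; φR_n = 136.8 kip.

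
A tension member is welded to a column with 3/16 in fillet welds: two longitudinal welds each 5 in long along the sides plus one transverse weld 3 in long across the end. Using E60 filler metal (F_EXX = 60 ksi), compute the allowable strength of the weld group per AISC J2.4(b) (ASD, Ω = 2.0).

t_e = 0.707 × 0.1875 = 0.1326 in.
R_nwl = 0.6 × 60 × 0.1326 × 10 = 47.72 kips (longitudinal, 2 welds).
R_nwt = 0.6 × 60 × 0.1326 × 3 = 14.32 kips (transverse, base value).
(i) R_nwl + R_nwt = 62.04 kips; (ii) 0.85 R_nwl + 1.5 R_nwt = 62.04 kips.
R_n = max = 62.04 kips [governs: (ii)]; R_n/Ω = 31.02 kips.

R_n/Ω ≈ 31 kips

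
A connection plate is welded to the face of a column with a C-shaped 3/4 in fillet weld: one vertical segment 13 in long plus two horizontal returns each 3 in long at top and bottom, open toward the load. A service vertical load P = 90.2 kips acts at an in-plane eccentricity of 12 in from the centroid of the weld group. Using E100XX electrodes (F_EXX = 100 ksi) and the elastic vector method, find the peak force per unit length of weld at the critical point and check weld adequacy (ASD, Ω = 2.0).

Total weld length L_w = 19 in. Treat welds as unit-width lines.
Centroid: x̄ = 2×3×1.5 / 19 = 0.4737 in from the vertical weld.
Polar moment about centroid: J = I_x + I_y = [13³/12 + 2×3×6.5²] + [13×0.4737² + 2(3³/12 + 3×1.026²)] = 450.3 in³.
Direct shear f_v = P/L_w = 90.2 / 19 = 4.747 kip/in (vertical).
Torsion M = P·e = 90.2 × 12 = 1082.4 kip·in.
Critical point at (x, y) = (2.526, 6.5) from centroid. f_tx = M·y/J = 15.62 kip/in; f_ty = M·x/J = 6.072 kip/in.
Resultant f_max = √[f_tx² + (f_v + f_ty)²] = √[15.62² + (4.747 + 6.072)²] = 19 kip/in.
Capacity per unit length: r_n/Ω = (1/2.0) × 0.6 × 100 × (0.707 × 0.75) = 15.91 kip/in.
19 > 15.91 → NOT adequate.

f_max ≈ 19 kip/in; NOT adequate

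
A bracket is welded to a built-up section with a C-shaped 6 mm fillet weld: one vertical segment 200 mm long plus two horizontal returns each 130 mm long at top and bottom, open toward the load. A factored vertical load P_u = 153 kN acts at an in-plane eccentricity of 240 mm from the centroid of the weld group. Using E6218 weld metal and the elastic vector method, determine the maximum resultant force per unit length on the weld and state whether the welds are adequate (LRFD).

E62XX → F_EXX = 620 MPa.
Total weld length L_w = 460 mm. Treat welds as unit-width lines.
Centroid: x̄ = 2×130×65 / 460 = 36.74 mm from the vertical weld.
Polar moment about centroid: J = I_x + I_y = [200³/12 + 2×130×100²] + [200×36.74² + 2(130³/12 + 130×28.26²)] = 4110000 mm³.
Direct shear f_v = P/L_w = 153×10³ / 460 = 332.6 N/mm (vertical).
Torsion M = P·e = 153×10³ × 240 = 36720000 N·mm.
Critical point at (x, y) = (93.26, 100) from centroid. f_tx = M·y/J = 893.3 N/mm; f_ty = M·x/J = 833.1 N/mm.
Resultant f_max = √[f_tx² + (f_v + f_ty)²] = √[893.3² + (332.6 + 833.1)²] = 1469 N/mm.
Capacity per unit length: φr_n = 0.75 × 0.6 × 620 × (0.707 × 6) = 1184 N/mm.
1469 > 1184 → NOT adequate.

f_max ≈ 1470 N/mm; NOT adequate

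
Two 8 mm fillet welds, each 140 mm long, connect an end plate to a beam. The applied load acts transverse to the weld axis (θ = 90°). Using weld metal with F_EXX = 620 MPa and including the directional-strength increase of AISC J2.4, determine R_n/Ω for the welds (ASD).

t_e = 0.707 × 8 = 5.656 mm; A_we = 5.656 × 280 = 1584 mm².
Directional factor: 1.0 + 0.5 sin^1.5(90°) = 1.5.
F_nw = 0.6 × 620 × 1.5 = 558 MPa.
R_n/Ω = (558 × 1584) / 2.0 × 10⁻³ = 441.8 kN.

R_n/Ω ≈ 442 kN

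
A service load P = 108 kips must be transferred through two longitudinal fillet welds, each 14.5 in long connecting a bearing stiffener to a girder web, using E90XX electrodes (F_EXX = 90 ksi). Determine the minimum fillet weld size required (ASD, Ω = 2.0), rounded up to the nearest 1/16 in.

w = 1/4 in

Total weld length L = 29 in.
Required throat t_e = P × Ω / (0.6 F_EXX × L) = 108 × 2.0 / (0.6 × 90 × 29) = 0.1379 in.
Required leg w = t_e / 0.707 = 0.1951 in → use 1/4 in.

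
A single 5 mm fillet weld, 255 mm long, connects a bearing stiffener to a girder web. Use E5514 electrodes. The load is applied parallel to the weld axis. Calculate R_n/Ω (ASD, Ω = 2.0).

R_n/Ω ≈ 149 kN

E55XX → F_EXX = 550 MPa.
Effective throat t_e = 0.707 × 5 = 3.535 mm.
Total length L = 255 mm; A_we = 3.535 × 255 = 901.4 mm².
F_nw = 0.6 F_EXX = 0.6 × 550 = 330 MPa.
R_n = 330 × 901.4 × 10⁻³ = 297.5 kN; R_n/Ω = 297.5/2.0 = 148.7 kN.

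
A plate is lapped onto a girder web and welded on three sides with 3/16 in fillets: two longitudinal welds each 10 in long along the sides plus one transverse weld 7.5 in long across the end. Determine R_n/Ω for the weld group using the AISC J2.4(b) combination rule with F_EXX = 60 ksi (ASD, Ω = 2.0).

t_e = 0.707 × 0.1875 = 0.1326 in.
R_nwl = 0.6 × 60 × 0.1326 × 20 = 95.44 kips (longitudinal, 2 welds).
R_nwt = 0.6 × 60 × 0.1326 × 7.5 = 35.79 kips (transverse, base value).
(i) R_nwl + R_nwt = 131.2 kips; (ii) 0.85 R_nwl + 1.5 R_nwt = 134.8 kips.
R_n = max = 134.8 kips [governs: (ii)]; R_n/Ω = 67.41 kips.

R_n/Ω ≈ 67.4 kips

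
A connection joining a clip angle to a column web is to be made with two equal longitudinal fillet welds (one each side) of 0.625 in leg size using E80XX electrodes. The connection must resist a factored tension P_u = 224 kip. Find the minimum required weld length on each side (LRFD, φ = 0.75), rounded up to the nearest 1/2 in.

E80XX → F_EXX = 80 ksi.
Throat t_e = 0.707 × 0.625 = 0.4419 in.
φr_n = 0.75 × 0.6 × 80 × 0.4419 = 15.91 kip/in.
L_req = P_u / φr_n = 224 / 15.91 = 14.08 in total.
Per side: 14.08 / 2 = 7.041 in.
Round up → use L = 7.5 in on each side.

L = 7.5 in on each side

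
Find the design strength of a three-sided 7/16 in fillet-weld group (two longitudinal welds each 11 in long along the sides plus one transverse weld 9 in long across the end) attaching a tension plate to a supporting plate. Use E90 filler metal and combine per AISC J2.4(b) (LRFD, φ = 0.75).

φR_n ≈ 403 kip

E90XX → F_EXX = 90 ksi.
t_e = 0.707 × 0.4375 = 0.3093 in.
R_nwl = 0.6 × 90 × 0.3093 × 22 = 367.5 kip (longitudinal, 2 welds).
R_nwt = 0.6 × 90 × 0.3093 × 9 = 150.3 kip (transverse, base value).
(i) R_nwl + R_nwt = 517.8 kip; (ii) 0.85 R_nwl + 1.5 R_nwt = 537.8 kip.
R_n = max = 537.8 kip [governs: (ii)]; φR_n = 403.4 kip.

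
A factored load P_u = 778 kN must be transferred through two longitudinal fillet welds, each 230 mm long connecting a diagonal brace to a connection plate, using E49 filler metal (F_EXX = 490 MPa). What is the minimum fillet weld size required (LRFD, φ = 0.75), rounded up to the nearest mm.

Total weld length L = 460 mm.
Required throat t_e = P_u / (φ × 0.6 F_EXX × L) = 778 / (0.75 × 0.6 × 490 × 460 × 10⁻³) = 7.67 mm.
Required leg w = t_e / 0.707 = 10.85 mm → use 11 mm.

w = 11 mm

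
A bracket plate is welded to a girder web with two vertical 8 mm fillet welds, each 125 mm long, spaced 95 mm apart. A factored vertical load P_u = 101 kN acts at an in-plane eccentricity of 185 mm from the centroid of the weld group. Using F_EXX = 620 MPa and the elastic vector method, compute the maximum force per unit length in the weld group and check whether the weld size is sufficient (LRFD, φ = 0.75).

f_max ≈ 1920 N/mm; NOT adequate

Total weld length L_w = 250 mm. Treat welds as unit-width lines.
Polar moment about centroid: J = 2[d³/12 + d(b/2)²] = 2[125³/12 + 125×47.5²] = 889600 mm³.
Direct shear f_v = P/L_w = 101×10³ / 250 = 404 N/mm (vertical).
Torsion M = P·e = 101×10³ × 185 = 18685000 N·mm.
Critical point at (x, y) = (47.5, 62.5) from centroid. f_tx = M·y/J = 1313 N/mm; f_ty = M·x/J = 997.7 N/mm.
Resultant f_max = √[f_tx² + (f_v + f_ty)²] = √[1313² + (404 + 997.7)²] = 1920 N/mm.
Capacity per unit length: φr_n = 0.75 × 0.6 × 620 × (0.707 × 8) = 1578 N/mm.
1920 > 1578 → NOT adequate.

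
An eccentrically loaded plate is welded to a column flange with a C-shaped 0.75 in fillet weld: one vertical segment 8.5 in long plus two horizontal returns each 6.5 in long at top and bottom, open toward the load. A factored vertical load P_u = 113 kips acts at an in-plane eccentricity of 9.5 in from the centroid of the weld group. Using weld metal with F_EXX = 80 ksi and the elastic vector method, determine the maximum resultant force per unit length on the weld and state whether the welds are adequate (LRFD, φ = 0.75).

f_max ≈ 21.4 kip/in; NOT adequate

Total weld length L_w = 21.5 in. Treat welds as unit-width lines.
Centroid: x̄ = 2×6.5×3.25 / 21.5 = 1.965 in from the vertical weld.
Polar moment about centroid: J = I_x + I_y = [8.5³/12 + 2×6.5×4.25²] + [8.5×1.965² + 2(6.5³/12 + 6.5×1.285²)] = 386 in³.
Direct shear f_v = P/L_w = 113 / 21.5 = 5.256 kip/in (vertical).
Torsion M = P·e = 113 × 9.5 = 1073.5 kip·in.
Critical point at (x, y) = (4.535, 4.25) from centroid. f_tx = M·y/J = 11.82 kip/in; f_ty = M·x/J = 12.61 kip/in.
Resultant f_max = √[f_tx² + (f_v + f_ty)²] = √[11.82² + (5.256 + 12.61)²] = 21.42 kip/in.
Capacity per unit length: φr_n = 0.75 × 0.6 × 80 × (0.707 × 0.75) = 19.09 kip/in.
21.42 > 19.09 → NOT adequate.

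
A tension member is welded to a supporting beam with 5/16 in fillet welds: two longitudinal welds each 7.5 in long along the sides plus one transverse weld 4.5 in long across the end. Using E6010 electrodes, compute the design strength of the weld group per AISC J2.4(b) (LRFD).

φR_n ≈ 116 kip

E60XX → F_EXX = 60 ksi.
t_e = 0.707 × 0.3125 = 0.2209 in.
R_nwl = 0.6 × 60 × 0.2209 × 15 = 119.3 kip (longitudinal, 2 welds).
R_nwt = 0.6 × 60 × 0.2209 × 4.5 = 35.79 kip (transverse, base value).
(i) R_nwl + R_nwt = 155.1 kip; (ii) 0.85 R_nwl + 1.5 R_nwt = 155.1 kip.
R_n = max = 155.1 kip [governs: (ii)]; φR_n = 116.3 kip.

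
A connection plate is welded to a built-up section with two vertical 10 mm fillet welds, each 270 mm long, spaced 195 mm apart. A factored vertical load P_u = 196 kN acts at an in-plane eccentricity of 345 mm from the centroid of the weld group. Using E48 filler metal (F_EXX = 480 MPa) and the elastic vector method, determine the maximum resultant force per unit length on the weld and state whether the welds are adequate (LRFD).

Total weld length L_w = 540 mm. Treat welds as unit-width lines.
Polar moment about centroid: J = 2[d³/12 + d(b/2)²] = 2[270³/12 + 270×97.5²] = 8414000 mm³.
Direct shear f_v = P/L_w = 196×10³ / 540 = 363 N/mm (vertical).
Torsion M = P·e = 196×10³ × 345 = 67620000 N·mm.
Critical point at (x, y) = (97.5, 135) from centroid. f_tx = M·y/J = 1085 N/mm; f_ty = M·x/J = 783.6 N/mm.
Resultant f_max = √[f_tx² + (f_v + f_ty)²] = √[1085² + (363 + 783.6)²] = 1579 N/mm.
Capacity per unit length: φr_n = 0.75 × 0.6 × 480 × (0.707 × 10) = 1527 N/mm.
1579 > 1527 → NOT adequate.

f_max ≈ 1580 N/mm; NOT adequate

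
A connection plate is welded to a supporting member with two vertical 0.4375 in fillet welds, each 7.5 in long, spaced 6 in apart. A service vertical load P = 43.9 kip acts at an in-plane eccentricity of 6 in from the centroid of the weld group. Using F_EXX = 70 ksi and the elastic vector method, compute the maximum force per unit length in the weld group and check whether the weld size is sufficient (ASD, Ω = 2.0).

f_max ≈ 8.31 kip/in; NOT adequate

Total weld length L_w = 15 in. Treat welds as unit-width lines.
Polar moment about centroid: J = 2[d³/12 + d(b/2)²] = 2[7.5³/12 + 7.5×3²] = 205.3 in³.
Direct shear f_v = P/L_w = 43.9 / 15 = 2.927 kip/in (vertical).
Torsion M = P·e = 43.9 × 6 = 263.4 kip·in.
Critical point at (x, y) = (3, 3.75) from centroid. f_tx = M·y/J = 4.811 kip/in; f_ty = M·x/J = 3.849 kip/in.
Resultant f_max = √[f_tx² + (f_v + f_ty)²] = √[4.811² + (2.927 + 3.849)²] = 8.31 kip/in.
Capacity per unit length: r_n/Ω = (1/2.0) × 0.6 × 70 × (0.707 × 0.4375) = 6.496 kip/in.
8.31 > 6.496 → NOT adequate.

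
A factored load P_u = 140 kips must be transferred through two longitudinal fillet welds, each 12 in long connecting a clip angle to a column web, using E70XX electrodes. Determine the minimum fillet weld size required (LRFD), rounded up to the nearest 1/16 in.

E70XX → F_EXX = 70 ksi.
Total weld length L = 24 in.
Required throat t_e = P_u / (φ × 0.6 F_EXX × L) = 140 / (0.75 × 0.6 × 70 × 24) = 0.1852 in.
Required leg w = t_e / 0.707 = 0.2619 in → use 5/16 in.

w = 5/16 in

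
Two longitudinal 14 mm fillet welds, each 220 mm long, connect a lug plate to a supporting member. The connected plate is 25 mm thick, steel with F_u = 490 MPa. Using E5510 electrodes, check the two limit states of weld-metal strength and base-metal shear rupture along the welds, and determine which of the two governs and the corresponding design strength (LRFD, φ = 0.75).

φR_n ≈ 1080 kN (weld metal governs)

E55XX → F_EXX = 550 MPa.
t_e = 0.707 × 14 = 9.898 mm; L = 440 mm.
Weld metal: φR_n = 0.75 × 0.6 × 550 × 9.898 × 440 × 10⁻³ = 1078 kN.
Base metal (shear rupture): φR_n = 0.75 × 0.6 × 490 × 25 × 440 × 10⁻³ = 2426 kN.
Governing: weld metal.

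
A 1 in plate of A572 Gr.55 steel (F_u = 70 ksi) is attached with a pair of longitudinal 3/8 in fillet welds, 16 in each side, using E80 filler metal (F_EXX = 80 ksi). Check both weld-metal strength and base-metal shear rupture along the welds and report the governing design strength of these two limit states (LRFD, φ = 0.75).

t_e = 0.707 × 0.375 = 0.2651 in; L = 32 in.
Weld metal: φR_n = 0.75 × 0.6 × 80 × 0.2651 × 32 = 305.4 kips.
Base metal (shear rupture): φR_n = 0.75 × 0.6 × 70 × 1 × 32 = 1008 kips.
Governing: weld metal.

φR_n ≈ 305 kips (weld metal governs)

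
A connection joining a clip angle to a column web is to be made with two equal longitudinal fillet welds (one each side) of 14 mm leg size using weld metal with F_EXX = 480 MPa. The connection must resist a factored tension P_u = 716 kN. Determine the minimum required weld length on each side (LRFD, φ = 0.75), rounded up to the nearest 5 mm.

L = 170 mm on each side

Throat t_e = 0.707 × 14 = 9.898 mm.
φr_n = 0.75 × 0.6 × 480 × 9.898 × 10⁻³ = 2.138 kN/mm.
L_req = P_u / φr_n = 716 / 2.138 = 334.9 mm total.
Per side: 334.9 / 2 = 167.4 mm.
Round up → use L = 170 mm on each side.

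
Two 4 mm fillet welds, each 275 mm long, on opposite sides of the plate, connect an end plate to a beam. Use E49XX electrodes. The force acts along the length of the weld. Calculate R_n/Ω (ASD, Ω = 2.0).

R_n/Ω ≈ 229 kN

E49XX → F_EXX = 490 MPa.
Effective throat t_e = 0.707 × 4 = 2.828 mm.
Total length L = 550 mm; A_we = 2.828 × 550 = 1555 mm².
F_nw = 0.6 F_EXX = 0.6 × 490 = 294 MPa.
R_n = 294 × 1555 × 10⁻³ = 457.3 kN; R_n/Ω = 457.3/2.0 = 228.6 kN.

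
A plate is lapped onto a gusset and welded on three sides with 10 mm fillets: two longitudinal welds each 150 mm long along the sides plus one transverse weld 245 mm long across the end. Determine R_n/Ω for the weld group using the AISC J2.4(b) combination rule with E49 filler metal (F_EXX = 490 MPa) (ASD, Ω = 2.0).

t_e = 0.707 × 10 = 7.07 mm.
R_nwl = 0.6 × 490 × 7.07 × 300 × 10⁻³ = 623.6 kN (longitudinal, 2 welds).
R_nwt = 0.6 × 490 × 7.07 × 245 × 10⁻³ = 509.3 kN (transverse, base value).
(i) R_nwl + R_nwt = 1133 kN; (ii) 0.85 R_nwl + 1.5 R_nwt = 1294 kN.
R_n = max = 1294 kN [governs: (ii)]; R_n/Ω = 647 kN.

R_n/Ω ≈ 647 kN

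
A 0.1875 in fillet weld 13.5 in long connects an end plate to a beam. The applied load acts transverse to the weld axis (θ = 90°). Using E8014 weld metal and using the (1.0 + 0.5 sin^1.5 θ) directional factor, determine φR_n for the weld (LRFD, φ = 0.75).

E80XX → F_EXX = 80 ksi.
t_e = 0.707 × 0.1875 = 0.1326 in; A_we = 0.1326 × 13.5 = 1.79 in².
Directional factor: 1.0 + 0.5 sin^1.5(90°) = 1.5.
F_nw = 0.6 × 80 × 1.5 = 72 ksi.
φR_n = 0.75 × 72 × 1.79 = 96.64 kips.

φR_n ≈ 96.6 kips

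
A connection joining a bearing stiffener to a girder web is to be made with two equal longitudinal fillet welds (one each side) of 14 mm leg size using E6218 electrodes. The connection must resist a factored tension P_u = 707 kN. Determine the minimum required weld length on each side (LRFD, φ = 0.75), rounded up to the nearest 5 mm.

L = 130 mm on each side

E62XX → F_EXX = 620 MPa.
Throat t_e = 0.707 × 14 = 9.898 mm.
φr_n = 0.75 × 0.6 × 620 × 9.898 × 10⁻³ = 2.762 kN/mm.
L_req = P_u / φr_n = 707 / 2.762 = 256 mm total.
Per side: 256 / 2 = 128 mm.
Round up → use L = 130 mm on each side.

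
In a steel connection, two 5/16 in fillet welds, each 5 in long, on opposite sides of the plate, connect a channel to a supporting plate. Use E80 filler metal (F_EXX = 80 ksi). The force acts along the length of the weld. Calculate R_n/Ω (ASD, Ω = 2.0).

R_n/Ω ≈ 53 kip

Effective throat t_e = 0.707 × 0.3125 = 0.2209 in.
Total length L = 10 in; A_we = 0.2209 × 10 = 2.209 in².
F_nw = 0.6 F_EXX = 0.6 × 80 = 48 ksi.
R_n = 48 × 2.209 = 106 kip; R_n/Ω = 106/2.0 = 53.02 kip.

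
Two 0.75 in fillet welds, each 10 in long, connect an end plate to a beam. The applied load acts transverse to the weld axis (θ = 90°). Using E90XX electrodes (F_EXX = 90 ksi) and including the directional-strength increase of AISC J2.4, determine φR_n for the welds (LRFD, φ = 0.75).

φR_n ≈ 644 kip

t_e = 0.707 × 0.75 = 0.5302 in; A_we = 0.5302 × 20 = 10.61 in².
Directional factor: 1.0 + 0.5 sin^1.5(90°) = 1.5.
F_nw = 0.6 × 90 × 1.5 = 81 ksi.
φR_n = 0.75 × 81 × 10.61 = 644.3 kip.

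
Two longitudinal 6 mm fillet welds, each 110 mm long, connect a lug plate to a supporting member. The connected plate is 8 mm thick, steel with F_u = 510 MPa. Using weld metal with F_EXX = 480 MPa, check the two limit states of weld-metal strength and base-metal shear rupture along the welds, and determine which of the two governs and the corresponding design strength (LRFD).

t_e = 0.707 × 6 = 4.242 mm; L = 220 mm.
Weld metal: φR_n = 0.75 × 0.6 × 480 × 4.242 × 220 × 10⁻³ = 201.6 kN.
Base metal (shear rupture): φR_n = 0.75 × 0.6 × 510 × 8 × 220 × 10⁻³ = 403.9 kN.
Governing: weld metal.

φR_n ≈ 202 kN (weld metal governs)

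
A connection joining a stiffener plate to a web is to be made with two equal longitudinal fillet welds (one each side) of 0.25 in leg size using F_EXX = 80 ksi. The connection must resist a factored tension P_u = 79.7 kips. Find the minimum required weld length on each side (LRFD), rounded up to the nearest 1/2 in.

L = 6.5 in on each side

Throat t_e = 0.707 × 0.25 = 0.1767 in.
φr_n = 0.75 × 0.6 × 80 × 0.1767 = 6.363 kips/in.
L_req = P_u / φr_n = 79.7 / 6.363 = 12.53 in total.
Per side: 12.53 / 2 = 6.263 in.
Round up → use L = 6.5 in on each side.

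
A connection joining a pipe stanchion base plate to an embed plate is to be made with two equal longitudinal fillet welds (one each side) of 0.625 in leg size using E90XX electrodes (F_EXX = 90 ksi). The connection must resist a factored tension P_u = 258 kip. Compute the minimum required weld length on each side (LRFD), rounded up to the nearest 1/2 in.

Throat t_e = 0.707 × 0.625 = 0.4419 in.
φr_n = 0.75 × 0.6 × 90 × 0.4419 = 17.9 kip/in.
L_req = P_u / φr_n = 258 / 17.9 = 14.42 in total.
Per side: 14.42 / 2 = 7.208 in.
Round up → use L = 7.5 in on each side.

L = 7.5 in on each side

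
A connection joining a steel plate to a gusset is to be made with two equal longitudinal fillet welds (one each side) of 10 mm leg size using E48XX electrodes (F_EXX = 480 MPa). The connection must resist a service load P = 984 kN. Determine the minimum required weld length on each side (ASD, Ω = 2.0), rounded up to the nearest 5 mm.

L = 485 mm on each side

Throat t_e = 0.707 × 10 = 7.07 mm.
r_n/Ω = (0.6 × 480 × 7.07) / 2.0 = 1018 N/mm = 1.018 kN/mm.
L_req = P / (r_n/Ω) = 984 / 1.018 = 966.5 mm total.
Per side: 966.5 / 2 = 483.3 mm.
Round up → use L = 485 mm on each side.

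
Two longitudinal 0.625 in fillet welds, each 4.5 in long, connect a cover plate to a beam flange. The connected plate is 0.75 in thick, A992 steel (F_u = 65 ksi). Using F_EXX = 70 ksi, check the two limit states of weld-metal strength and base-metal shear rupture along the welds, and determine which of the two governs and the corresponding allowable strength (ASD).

R_n/Ω ≈ 83.5 kip (weld metal governs)

t_e = 0.707 × 0.625 = 0.4419 in; L = 9 in.
Weld metal: R_n/Ω = (1/2.0) × 0.6 × 70 × 0.4419 × 9 = 83.51 kip.
Base metal (shear rupture): R_n/Ω = (1/2.0) × 0.6 × 65 × 0.75 × 9 = 131.6 kip.
Governing: weld metal.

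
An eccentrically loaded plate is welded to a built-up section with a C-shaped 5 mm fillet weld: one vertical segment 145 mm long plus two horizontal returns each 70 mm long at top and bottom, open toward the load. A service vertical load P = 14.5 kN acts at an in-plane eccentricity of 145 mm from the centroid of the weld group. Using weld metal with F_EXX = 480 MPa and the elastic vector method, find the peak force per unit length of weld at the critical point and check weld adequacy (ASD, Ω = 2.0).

f_max ≈ 200 N/mm; adequate

Total weld length L_w = 285 mm. Treat welds as unit-width lines.
Centroid: x̄ = 2×70×35 / 285 = 17.19 mm from the vertical weld.
Polar moment about centroid: J = I_x + I_y = [145³/12 + 2×70×72.5²] + [145×17.19² + 2(70³/12 + 70×17.81²)] = 1134000 mm³.
Direct shear f_v = P/L_w = 14.5×10³ / 285 = 50.88 N/mm (vertical).
Torsion M = P·e = 14.5×10³ × 145 = 2102500 N·mm.
Critical point at (x, y) = (52.81, 72.5) from centroid. f_tx = M·y/J = 134.4 N/mm; f_ty = M·x/J = 97.88 N/mm.
Resultant f_max = √[f_tx² + (f_v + f_ty)²] = √[134.4² + (50.88 + 97.88)²] = 200.5 N/mm.
Capacity per unit length: r_n/Ω = (1/2.0) × 0.6 × 480 × (0.707 × 5) = 509 N/mm.
200.5 ≤ 509 → adequate.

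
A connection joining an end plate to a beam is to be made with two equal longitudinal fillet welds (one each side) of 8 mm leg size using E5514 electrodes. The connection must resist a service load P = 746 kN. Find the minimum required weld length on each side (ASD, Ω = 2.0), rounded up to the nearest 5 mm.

E55XX → F_EXX = 550 MPa.
Throat t_e = 0.707 × 8 = 5.656 mm.
r_n/Ω = (0.6 × 550 × 5.656) / 2.0 = 933.2 N/mm = 0.9332 kN/mm.
L_req = P / (r_n/Ω) = 746 / 0.9332 = 799.4 mm total.
Per side: 799.4 / 2 = 399.7 mm.
Round up → use L = 400 mm on each side.

L = 400 mm on each side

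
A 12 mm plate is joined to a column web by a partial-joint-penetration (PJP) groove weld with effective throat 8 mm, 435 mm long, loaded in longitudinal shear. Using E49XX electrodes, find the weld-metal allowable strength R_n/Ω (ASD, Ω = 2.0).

E49XX → F_EXX = 490 MPa.
Effective throat (given) t_e = 8 mm.
A_we = 8 × 435 = 3480 mm².
F_nw = 0.6 F_EXX = 294 MPa.
R_n/Ω = (294 × 3480) / 2.0 × 10⁻³ = 511.6 kN.

R_n/Ω ≈ 512 kN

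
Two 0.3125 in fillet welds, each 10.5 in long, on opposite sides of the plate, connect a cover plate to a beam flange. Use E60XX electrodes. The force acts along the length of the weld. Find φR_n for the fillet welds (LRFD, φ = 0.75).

φR_n ≈ 125 kips

E60XX → F_EXX = 60 ksi.
Effective throat t_e = 0.707 × 0.3125 = 0.2209 in.
Total length L = 21 in; A_we = 0.2209 × 21 = 4.64 in².
F_nw = 0.6 F_EXX = 0.6 × 60 = 36 ksi.
φR_n = 0.75 × 36 × 4.64 = 125.3 kips.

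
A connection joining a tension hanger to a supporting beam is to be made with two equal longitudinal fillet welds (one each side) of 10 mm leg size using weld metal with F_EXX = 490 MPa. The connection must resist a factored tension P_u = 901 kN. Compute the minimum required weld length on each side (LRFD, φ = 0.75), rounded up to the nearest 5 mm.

Throat t_e = 0.707 × 10 = 7.07 mm.
φr_n = 0.75 × 0.6 × 490 × 7.07 × 10⁻³ = 1.559 kN/mm.
L_req = P_u / φr_n = 901 / 1.559 = 578 mm total.
Per side: 578 / 2 = 289 mm.
Round up → use L = 290 mm on each side.

L = 290 mm on each side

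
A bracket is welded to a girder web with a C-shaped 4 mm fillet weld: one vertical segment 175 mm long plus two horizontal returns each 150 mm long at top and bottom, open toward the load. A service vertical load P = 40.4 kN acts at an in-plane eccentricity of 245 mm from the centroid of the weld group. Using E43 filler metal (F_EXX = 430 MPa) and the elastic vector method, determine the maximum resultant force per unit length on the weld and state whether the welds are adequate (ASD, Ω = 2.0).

Total weld length L_w = 475 mm. Treat welds as unit-width lines.
Centroid: x̄ = 2×150×75 / 475 = 47.37 mm from the vertical weld.
Polar moment about centroid: J = I_x + I_y = [175³/12 + 2×150×87.5²] + [175×47.37² + 2(150³/12 + 150×27.63²)] = 3928000 mm³.
Direct shear f_v = P/L_w = 40.4×10³ / 475 = 85.05 N/mm (vertical).
Torsion M = P·e = 40.4×10³ × 245 = 9898000 N·mm.
Critical point at (x, y) = (102.6, 87.5) from centroid. f_tx = M·y/J = 220.5 N/mm; f_ty = M·x/J = 258.6 N/mm.
Resultant f_max = √[f_tx² + (f_v + f_ty)²] = √[220.5² + (85.05 + 258.6)²] = 408.3 N/mm.
Capacity per unit length: r_n/Ω = (1/2.0) × 0.6 × 430 × (0.707 × 4) = 364.8 N/mm.
408.3 > 364.8 → NOT adequate.

f_max ≈ 408 N/mm; NOT adequate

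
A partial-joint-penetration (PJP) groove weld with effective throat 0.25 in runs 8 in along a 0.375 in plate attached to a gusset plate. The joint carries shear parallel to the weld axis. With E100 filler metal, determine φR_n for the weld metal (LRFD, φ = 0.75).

E100XX → F_EXX = 100 ksi.
Effective throat (given) t_e = 0.25 in.
A_we = 0.25 × 8 = 2 in².
F_nw = 0.6 F_EXX = 60 ksi.
φR_n = 0.75 × 60 × 2 = 90 kips.

φR_n ≈ 90 kips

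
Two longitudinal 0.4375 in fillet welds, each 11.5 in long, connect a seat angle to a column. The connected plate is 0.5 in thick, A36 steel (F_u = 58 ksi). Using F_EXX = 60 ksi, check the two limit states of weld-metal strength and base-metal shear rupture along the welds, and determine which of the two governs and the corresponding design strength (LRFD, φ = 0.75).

t_e = 0.707 × 0.4375 = 0.3093 in; L = 23 in.
Weld metal: φR_n = 0.75 × 0.6 × 60 × 0.3093 × 23 = 192.1 kip.
Base metal (shear rupture): φR_n = 0.75 × 0.6 × 58 × 0.5 × 23 = 300.1 kip.
Governing: weld metal.

φR_n ≈ 192 kip (weld metal governs)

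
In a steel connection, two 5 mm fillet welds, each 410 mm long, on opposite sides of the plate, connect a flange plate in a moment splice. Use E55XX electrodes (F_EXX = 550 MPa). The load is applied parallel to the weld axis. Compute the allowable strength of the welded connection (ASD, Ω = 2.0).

R_n/Ω ≈ 478 kN

Effective throat t_e = 0.707 × 5 = 3.535 mm.
Total length L = 820 mm; A_we = 3.535 × 820 = 2899 mm².
F_nw = 0.6 F_EXX = 0.6 × 550 = 330 MPa.
R_n = 330 × 2899 × 10⁻³ = 956.6 kN; R_n/Ω = 956.6/2.0 = 478.3 kN.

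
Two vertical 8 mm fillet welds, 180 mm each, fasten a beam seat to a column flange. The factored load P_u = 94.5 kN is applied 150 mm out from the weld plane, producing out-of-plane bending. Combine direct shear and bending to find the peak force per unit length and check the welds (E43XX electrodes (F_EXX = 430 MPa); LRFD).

f_max ≈ 1340 N/mm; NOT adequate

L_w = 2 × 180 = 360 mm; section modulus (unit throat) S = 2 × L²/6 = 10800 mm².
Direct shear f_v = P/L_w = 94.5×10³/360 = 262.5 N/mm.
Moment M = P × e = 94.5×10³ × 150 = 14175000 N·mm; bending f_b = M/S = 1312 N/mm.
f_max = √(f_v² + f_b²) = √(262.5² + 1312²) = 1338 N/mm.
φr_n = 0.75 × 0.6 × 430 × (0.707 × 8) = 1094 N/mm → NOT adequate.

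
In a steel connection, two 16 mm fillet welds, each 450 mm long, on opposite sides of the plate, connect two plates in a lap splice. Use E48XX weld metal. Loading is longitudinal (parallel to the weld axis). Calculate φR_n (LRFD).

E48XX → F_EXX = 480 MPa.
Effective throat t_e = 0.707 × 16 = 11.31 mm.
Total length L = 900 mm; A_we = 11.31 × 900 = 10180 mm².
F_nw = 0.6 F_EXX = 0.6 × 480 = 288 MPa.
φR_n = 0.75 × 288 × 10180 × 10⁻³ = 2199 kN.

φR_n ≈ 2200 kN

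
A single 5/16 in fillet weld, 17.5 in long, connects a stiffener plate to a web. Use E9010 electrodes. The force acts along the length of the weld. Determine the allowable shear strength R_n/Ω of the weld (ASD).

R_n/Ω ≈ 104 kips

E90XX → F_EXX = 90 ksi.
Effective throat t_e = 0.707 × 0.3125 = 0.2209 in.
Total length L = 17.5 in; A_we = 0.2209 × 17.5 = 3.866 in².
F_nw = 0.6 F_EXX = 0.6 × 90 = 54 ksi.
R_n = 54 × 3.866 = 208.8 kips; R_n/Ω = 208.8/2.0 = 104.4 kips.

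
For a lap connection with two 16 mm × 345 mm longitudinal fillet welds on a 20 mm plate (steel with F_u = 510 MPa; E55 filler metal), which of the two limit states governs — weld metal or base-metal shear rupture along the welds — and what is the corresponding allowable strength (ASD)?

E55XX → F_EXX = 550 MPa.
t_e = 0.707 × 16 = 11.31 mm; L = 690 mm.
Weld metal: R_n/Ω = (1/2.0) × 0.6 × 550 × 11.31 × 690 × 10⁻³ = 1288 kN.
Base metal (shear rupture): R_n/Ω = (1/2.0) × 0.6 × 510 × 20 × 690 × 10⁻³ = 2111 kN.
Governing: weld metal.

R_n/Ω ≈ 1290 kN (weld metal governs)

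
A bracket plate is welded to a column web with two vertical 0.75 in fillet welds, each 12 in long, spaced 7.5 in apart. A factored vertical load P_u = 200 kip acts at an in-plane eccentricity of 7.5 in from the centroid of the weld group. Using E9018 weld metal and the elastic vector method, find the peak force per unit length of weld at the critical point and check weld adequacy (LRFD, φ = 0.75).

E90XX → F_EXX = 90 ksi.
Total weld length L_w = 24 in. Treat welds as unit-width lines.
Polar moment about centroid: J = 2[d³/12 + d(b/2)²] = 2[12³/12 + 12×3.75²] = 625.5 in³.
Direct shear f_v = P/L_w = 200 / 24 = 8.333 kip/in (vertical).
Torsion M = P·e = 200 × 7.5 = 1500 kip·in.
Critical point at (x, y) = (3.75, 6) from centroid. f_tx = M·y/J = 14.39 kip/in; f_ty = M·x/J = 8.993 kip/in.
Resultant f_max = √[f_tx² + (f_v + f_ty)²] = √[14.39² + (8.333 + 8.993)²] = 22.52 kip/in.
Capacity per unit length: φr_n = 0.75 × 0.6 × 90 × (0.707 × 0.75) = 21.48 kip/in.
22.52 > 21.48 → NOT adequate.

f_max ≈ 22.5 kip/in; NOT adequate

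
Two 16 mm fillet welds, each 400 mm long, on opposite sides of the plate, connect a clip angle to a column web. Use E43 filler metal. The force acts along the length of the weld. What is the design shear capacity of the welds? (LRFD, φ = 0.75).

E43XX → F_EXX = 430 MPa.
Effective throat t_e = 0.707 × 16 = 11.31 mm.
Total length L = 800 mm; A_we = 11.31 × 800 = 9050 mm².
F_nw = 0.6 F_EXX = 0.6 × 430 = 258 MPa.
φR_n = 0.75 × 258 × 9050 × 10⁻³ = 1751 kN.

φR_n ≈ 1750 kN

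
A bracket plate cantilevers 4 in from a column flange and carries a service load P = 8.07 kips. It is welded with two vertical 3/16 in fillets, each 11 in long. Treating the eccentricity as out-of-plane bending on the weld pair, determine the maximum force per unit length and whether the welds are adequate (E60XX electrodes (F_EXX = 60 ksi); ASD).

L_w = 2 × 11 = 22 in; section modulus (unit throat) S = 2 × L²/6 = 40.33 in².
Direct shear f_v = P/L_w = 8.07/22 = 0.3668 kip/in.
Moment M = P × e = 8.07 × 4 = 32.28 kip·in; bending f_b = M/S = 0.8003 kip/in.
f_max = √(f_v² + f_b²) = √(0.3668² + 0.8003²) = 0.8804 kip/in.
r_n/Ω = (1/2.0) × 0.6 × 60 × (0.707 × 0.1875) = 2.386 kip/in → adequate.

f_max ≈ 0.88 kip/in; adequate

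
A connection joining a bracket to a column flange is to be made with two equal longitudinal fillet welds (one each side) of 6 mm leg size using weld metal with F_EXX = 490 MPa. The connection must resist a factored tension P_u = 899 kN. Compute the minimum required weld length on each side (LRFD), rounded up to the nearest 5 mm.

L = 485 mm on each side

Throat t_e = 0.707 × 6 = 4.242 mm.
φr_n = 0.75 × 0.6 × 490 × 4.242 × 10⁻³ = 0.9354 kN/mm.
L_req = P_u / φr_n = 899 / 0.9354 = 961.1 mm total.
Per side: 961.1 / 2 = 480.6 mm.
Round up → use L = 485 mm on each side.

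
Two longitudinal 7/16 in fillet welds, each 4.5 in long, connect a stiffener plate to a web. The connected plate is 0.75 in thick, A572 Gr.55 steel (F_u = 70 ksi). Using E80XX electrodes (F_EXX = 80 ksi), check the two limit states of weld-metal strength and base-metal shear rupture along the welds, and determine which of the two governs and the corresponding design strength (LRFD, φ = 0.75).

φR_n ≈ 100 kips (weld metal governs)

t_e = 0.707 × 0.4375 = 0.3093 in; L = 9 in.
Weld metal: φR_n = 0.75 × 0.6 × 80 × 0.3093 × 9 = 100.2 kips.
Base metal (shear rupture): φR_n = 0.75 × 0.6 × 70 × 0.75 × 9 = 212.6 kips.
Governing: weld metal.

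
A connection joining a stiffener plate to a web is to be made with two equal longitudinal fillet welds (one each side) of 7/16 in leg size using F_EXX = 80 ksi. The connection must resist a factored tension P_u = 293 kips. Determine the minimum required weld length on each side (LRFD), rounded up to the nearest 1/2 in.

Throat t_e = 0.707 × 0.4375 = 0.3093 in.
φr_n = 0.75 × 0.6 × 80 × 0.3093 = 11.14 kips/in.
L_req = P_u / φr_n = 293 / 11.14 = 26.31 in total.
Per side: 26.31 / 2 = 13.16 in.
Round up → use L = 13.5 in on each side.

L = 13.5 in on each side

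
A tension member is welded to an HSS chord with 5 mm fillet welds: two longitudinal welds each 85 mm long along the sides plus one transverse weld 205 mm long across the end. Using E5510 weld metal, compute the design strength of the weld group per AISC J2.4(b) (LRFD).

E55XX → F_EXX = 550 MPa.
t_e = 0.707 × 5 = 3.535 mm.
R_nwl = 0.6 × 550 × 3.535 × 170 × 10⁻³ = 198.3 kN (longitudinal, 2 welds).
R_nwt = 0.6 × 550 × 3.535 × 205 × 10⁻³ = 239.1 kN (transverse, base value).
(i) R_nwl + R_nwt = 437.5 kN; (ii) 0.85 R_nwl + 1.5 R_nwt = 527.3 kN.
R_n = max = 527.3 kN [governs: (ii)]; φR_n = 395.5 kN.

φR_n ≈ 395 kN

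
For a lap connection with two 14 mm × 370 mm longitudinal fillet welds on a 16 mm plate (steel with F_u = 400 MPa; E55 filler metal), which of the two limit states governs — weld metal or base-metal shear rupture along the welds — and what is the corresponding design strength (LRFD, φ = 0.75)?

E55XX → F_EXX = 550 MPa.
t_e = 0.707 × 14 = 9.898 mm; L = 740 mm.
Weld metal: φR_n = 0.75 × 0.6 × 550 × 9.898 × 740 × 10⁻³ = 1813 kN.
Base metal (shear rupture): φR_n = 0.75 × 0.6 × 400 × 16 × 740 × 10⁻³ = 2131 kN.
Governing: weld metal.

φR_n ≈ 1810 kN (weld metal governs)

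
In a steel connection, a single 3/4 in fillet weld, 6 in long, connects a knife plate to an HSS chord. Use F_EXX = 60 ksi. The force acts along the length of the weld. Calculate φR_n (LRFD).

Effective throat t_e = 0.707 × 0.75 = 0.5302 in.
Total length L = 6 in; A_we = 0.5302 × 6 = 3.181 in².
F_nw = 0.6 F_EXX = 0.6 × 60 = 36 ksi.
φR_n = 0.75 × 36 × 3.181 = 85.9 kips.

φR_n ≈ 85.9 kips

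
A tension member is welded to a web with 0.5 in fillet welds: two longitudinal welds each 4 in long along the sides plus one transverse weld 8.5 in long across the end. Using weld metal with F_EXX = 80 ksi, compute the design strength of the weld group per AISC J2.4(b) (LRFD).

t_e = 0.707 × 0.5 = 0.3535 in.
R_nwl = 0.6 × 80 × 0.3535 × 8 = 135.7 kip (longitudinal, 2 welds).
R_nwt = 0.6 × 80 × 0.3535 × 8.5 = 144.2 kip (transverse, base value).
(i) R_nwl + R_nwt = 280 kip; (ii) 0.85 R_nwl + 1.5 R_nwt = 331.7 kip.
R_n = max = 331.7 kip [governs: (ii)]; φR_n = 248.8 kip.

φR_n ≈ 249 kip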